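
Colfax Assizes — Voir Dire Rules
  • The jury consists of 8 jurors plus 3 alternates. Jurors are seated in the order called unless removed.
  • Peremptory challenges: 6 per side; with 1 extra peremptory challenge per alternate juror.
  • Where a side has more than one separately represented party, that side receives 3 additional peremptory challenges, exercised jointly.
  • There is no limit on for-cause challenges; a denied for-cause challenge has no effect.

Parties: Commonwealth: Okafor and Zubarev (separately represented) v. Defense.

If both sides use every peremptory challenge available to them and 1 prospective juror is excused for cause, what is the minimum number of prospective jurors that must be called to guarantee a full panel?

Seats to fill: 8 + 3 alternates = 11.
Peremptories — Commonwealth: 6 + 1×3 + 3 = 12; Defense: 6 + 1×3 = 9; total 21.
For-cause removals: 1.
Minimum venire: 11 + 21 + 1 = 33.

33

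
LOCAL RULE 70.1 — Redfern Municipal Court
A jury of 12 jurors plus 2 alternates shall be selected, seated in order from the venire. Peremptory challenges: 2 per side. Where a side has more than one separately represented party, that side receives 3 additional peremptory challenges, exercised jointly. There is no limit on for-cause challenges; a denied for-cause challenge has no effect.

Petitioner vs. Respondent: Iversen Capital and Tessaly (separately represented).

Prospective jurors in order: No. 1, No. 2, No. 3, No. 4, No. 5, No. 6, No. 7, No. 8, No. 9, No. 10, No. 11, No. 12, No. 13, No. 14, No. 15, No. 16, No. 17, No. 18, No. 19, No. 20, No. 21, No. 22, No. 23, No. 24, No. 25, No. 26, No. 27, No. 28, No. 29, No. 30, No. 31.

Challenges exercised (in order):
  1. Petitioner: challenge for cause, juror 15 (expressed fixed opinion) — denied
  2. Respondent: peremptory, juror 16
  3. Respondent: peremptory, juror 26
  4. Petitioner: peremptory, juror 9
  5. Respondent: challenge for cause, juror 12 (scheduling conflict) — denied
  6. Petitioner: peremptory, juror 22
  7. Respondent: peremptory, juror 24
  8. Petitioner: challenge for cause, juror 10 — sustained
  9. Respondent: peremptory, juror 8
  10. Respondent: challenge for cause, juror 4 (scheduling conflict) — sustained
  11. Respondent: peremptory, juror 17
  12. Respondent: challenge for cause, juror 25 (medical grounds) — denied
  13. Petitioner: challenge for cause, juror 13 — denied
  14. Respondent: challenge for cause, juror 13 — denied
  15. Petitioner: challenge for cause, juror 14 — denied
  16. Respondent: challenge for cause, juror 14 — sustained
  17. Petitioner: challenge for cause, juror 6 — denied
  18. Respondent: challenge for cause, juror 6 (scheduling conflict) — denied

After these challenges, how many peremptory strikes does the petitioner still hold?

Petitioner allotment: 2.
Petitioner peremptories used: #9, #22 — 2 (for-cause on #15, #10, #13, #14, #6 don't count).
Remaining: 2 − 2 = 0.

0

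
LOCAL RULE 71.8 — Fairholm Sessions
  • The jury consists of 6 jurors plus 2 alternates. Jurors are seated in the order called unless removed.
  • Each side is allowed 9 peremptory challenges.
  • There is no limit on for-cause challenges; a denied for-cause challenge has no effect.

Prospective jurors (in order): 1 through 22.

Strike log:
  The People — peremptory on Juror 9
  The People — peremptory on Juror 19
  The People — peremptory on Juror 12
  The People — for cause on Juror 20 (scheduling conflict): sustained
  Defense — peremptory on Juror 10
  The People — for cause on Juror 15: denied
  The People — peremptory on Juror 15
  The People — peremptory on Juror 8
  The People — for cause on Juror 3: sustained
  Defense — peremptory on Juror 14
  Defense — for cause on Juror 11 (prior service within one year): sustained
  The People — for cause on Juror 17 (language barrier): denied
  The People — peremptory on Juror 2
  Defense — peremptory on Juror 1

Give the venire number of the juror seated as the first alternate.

Removed: #1, #2, #3, #8, #9, #10, #11, #12, #14, #15, #19, #20. (#17 stays — for-cause denied.)
Seating in order: seats 1–6 → #4, #5, #6, #7, #13, #16; alternates → #17, #18.
So alternate 1 is #17.

17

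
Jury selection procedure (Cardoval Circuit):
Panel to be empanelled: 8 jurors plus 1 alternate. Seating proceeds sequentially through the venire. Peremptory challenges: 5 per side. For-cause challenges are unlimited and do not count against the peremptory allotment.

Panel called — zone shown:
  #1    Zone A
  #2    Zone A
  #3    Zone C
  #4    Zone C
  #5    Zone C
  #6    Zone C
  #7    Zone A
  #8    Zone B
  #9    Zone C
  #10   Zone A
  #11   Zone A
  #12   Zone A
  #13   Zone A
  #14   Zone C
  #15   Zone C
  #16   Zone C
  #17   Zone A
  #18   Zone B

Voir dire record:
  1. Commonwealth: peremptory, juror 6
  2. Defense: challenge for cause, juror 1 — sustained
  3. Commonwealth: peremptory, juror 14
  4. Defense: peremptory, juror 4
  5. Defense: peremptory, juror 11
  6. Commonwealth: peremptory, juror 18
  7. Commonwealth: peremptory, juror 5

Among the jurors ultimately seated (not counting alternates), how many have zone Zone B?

1

Removed: #1, #4, #5, #6, #11, #14, #18.
Seated jurors 1–8: #2, #3, #7, #8, #9, #10, #12, #13 (alternates #15 not counted).
Of those, in Zone B: #8 → 1.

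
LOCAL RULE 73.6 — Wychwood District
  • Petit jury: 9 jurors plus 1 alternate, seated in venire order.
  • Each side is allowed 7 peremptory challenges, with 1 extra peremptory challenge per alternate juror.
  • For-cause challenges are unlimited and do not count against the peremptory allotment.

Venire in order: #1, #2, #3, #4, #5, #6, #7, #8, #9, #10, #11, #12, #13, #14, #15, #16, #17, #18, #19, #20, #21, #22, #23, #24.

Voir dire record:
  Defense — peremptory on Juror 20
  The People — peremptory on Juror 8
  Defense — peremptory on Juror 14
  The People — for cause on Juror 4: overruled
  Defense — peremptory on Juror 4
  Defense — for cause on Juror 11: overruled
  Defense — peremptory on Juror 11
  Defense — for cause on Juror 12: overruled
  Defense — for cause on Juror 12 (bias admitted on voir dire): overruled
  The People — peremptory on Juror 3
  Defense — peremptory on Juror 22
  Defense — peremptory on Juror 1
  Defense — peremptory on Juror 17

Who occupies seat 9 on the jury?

Removed: #1, #3, #4, #8, #11, #14, #17, #20, #22. (#12 stays — for-cause denied.)
Seating in order: seats 1–9 → #2, #5, #6, #7, #9, #10, #12, #13, #15; alternates → #16.
So seat 9 is #15.

15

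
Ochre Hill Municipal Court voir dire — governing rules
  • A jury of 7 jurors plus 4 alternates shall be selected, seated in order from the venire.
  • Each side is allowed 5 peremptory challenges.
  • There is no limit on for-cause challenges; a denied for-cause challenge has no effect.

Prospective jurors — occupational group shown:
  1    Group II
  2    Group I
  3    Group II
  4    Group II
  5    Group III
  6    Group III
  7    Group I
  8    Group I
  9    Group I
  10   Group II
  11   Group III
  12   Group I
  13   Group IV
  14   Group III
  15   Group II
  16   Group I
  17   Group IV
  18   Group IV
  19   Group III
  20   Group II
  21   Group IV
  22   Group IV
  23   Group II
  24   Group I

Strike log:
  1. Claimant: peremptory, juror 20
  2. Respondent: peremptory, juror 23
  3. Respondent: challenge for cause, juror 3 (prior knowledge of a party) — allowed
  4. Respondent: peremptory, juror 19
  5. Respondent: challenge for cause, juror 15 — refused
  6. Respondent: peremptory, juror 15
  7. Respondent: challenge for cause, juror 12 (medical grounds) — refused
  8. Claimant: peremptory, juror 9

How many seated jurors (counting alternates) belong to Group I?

4

Removed: #3, #9, #15, #19, #20, #23.
Seated (11 incl. alternates): #1, #2, #4, #5, #6, #7, #8, #10, #11, #12, #13.
Of those, in Group I: #2, #7, #8, #12 → 4.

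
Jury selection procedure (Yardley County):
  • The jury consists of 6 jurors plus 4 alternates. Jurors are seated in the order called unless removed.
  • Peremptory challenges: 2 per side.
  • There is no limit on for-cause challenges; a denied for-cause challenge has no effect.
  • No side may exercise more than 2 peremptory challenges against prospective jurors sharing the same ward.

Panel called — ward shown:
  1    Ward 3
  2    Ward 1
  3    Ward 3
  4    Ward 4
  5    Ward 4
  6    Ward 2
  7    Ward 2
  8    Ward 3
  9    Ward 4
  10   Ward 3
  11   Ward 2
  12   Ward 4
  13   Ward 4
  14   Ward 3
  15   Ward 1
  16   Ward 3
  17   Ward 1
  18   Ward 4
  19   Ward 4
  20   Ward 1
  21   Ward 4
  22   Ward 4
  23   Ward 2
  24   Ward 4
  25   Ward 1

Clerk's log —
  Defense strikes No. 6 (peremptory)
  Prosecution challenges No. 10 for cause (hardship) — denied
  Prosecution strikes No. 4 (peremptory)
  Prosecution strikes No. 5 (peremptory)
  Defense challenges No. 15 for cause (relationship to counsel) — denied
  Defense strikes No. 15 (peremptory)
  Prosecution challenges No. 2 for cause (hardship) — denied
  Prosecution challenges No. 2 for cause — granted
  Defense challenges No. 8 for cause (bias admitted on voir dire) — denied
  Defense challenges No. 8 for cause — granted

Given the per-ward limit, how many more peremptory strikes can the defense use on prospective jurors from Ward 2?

Defense peremptories so far: #6, #15 — 2 of 2 used, 0 left overall.
Against Ward 2: #6 — 1 used; per-ward cap 2 leaves 1.
Binding limit: min(0, 1) = 0.

0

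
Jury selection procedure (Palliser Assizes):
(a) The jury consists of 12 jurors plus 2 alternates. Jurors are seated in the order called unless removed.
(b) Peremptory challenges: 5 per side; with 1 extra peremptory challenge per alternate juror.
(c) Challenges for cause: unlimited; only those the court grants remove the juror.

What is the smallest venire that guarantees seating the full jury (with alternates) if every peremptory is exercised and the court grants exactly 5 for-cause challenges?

33

Seats to fill: 12 + 2 alternates = 14.
Peremptories: 5 + 1×2 = 7 per side × 2 sides = 14.
For-cause removals: 5.
Minimum venire: 14 + 14 + 5 = 33.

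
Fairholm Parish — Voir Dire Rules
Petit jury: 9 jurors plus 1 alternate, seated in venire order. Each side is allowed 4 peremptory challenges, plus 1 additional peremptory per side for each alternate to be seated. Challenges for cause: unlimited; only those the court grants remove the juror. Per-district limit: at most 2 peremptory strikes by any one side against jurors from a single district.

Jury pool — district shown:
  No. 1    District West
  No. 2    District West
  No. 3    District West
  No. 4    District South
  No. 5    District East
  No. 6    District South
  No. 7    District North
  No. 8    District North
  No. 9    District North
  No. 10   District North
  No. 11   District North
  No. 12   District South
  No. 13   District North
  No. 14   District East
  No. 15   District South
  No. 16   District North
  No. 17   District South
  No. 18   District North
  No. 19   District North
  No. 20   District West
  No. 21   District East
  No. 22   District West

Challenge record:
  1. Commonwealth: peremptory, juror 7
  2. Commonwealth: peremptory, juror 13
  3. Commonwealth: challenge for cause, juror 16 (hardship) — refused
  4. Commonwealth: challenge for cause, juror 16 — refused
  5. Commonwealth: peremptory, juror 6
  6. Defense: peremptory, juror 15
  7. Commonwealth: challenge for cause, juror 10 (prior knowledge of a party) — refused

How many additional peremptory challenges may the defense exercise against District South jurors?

1

Defense peremptories so far: #15 — 1 of 5 used, 4 left overall.
Against District South: #15 — 1 used; per-district cap 2 leaves 1.
Binding limit: min(4, 1) = 1.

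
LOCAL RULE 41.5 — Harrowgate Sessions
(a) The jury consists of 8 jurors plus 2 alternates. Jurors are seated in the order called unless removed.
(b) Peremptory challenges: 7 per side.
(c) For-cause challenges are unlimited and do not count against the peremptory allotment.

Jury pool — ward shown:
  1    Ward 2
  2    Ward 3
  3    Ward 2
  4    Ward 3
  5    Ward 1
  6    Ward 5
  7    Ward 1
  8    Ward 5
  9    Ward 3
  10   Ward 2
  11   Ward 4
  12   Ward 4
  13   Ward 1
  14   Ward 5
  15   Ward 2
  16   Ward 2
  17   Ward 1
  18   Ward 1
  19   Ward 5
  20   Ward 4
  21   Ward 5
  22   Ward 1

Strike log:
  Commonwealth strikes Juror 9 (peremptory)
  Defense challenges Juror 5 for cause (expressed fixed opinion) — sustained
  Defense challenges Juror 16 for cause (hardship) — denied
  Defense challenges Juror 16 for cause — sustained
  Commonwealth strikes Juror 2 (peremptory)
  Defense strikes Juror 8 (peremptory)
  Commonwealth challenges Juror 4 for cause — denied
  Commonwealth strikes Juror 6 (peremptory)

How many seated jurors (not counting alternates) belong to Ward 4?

2

Removed: #2, #5, #6, #8, #9, #16.
Seated jurors 1–8: #1, #3, #4, #7, #10, #11, #12, #13 (alternates #14, #15 not counted).
Of those, in Ward 4: #11, #12 → 2.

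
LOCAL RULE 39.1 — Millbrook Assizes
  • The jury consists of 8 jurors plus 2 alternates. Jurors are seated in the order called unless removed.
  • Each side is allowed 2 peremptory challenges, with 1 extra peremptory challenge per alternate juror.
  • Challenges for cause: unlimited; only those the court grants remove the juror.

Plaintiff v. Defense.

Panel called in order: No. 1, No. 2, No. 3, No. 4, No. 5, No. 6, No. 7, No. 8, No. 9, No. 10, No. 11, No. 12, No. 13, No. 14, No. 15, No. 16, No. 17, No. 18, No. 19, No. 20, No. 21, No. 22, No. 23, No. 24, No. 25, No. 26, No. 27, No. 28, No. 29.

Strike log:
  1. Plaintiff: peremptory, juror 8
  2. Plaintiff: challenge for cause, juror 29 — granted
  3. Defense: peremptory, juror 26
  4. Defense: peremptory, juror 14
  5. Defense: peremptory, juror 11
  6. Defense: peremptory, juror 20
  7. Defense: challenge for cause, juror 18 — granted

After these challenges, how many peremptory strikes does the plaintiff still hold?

Plaintiff allotment: 2 base + 1 × 2 alternates = 4.
Plaintiff peremptories used: #8 — 1 (the for-cause on #29 doesn't count).
Remaining: 4 − 1 = 3.

3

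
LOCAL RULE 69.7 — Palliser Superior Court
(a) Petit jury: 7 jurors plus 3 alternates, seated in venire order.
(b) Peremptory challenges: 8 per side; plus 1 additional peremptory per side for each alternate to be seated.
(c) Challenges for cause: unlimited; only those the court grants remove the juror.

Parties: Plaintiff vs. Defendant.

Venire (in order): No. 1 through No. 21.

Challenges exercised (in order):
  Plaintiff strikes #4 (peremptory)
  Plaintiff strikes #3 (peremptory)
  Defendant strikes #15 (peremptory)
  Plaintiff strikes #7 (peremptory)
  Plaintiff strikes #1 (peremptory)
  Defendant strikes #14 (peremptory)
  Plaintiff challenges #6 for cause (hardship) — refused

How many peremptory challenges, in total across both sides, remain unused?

16

Plaintiff allotment: 8 base + 1 × 3 alternates = 11. Defendant allotment: 8 base + 1 × 3 alternates = 11.
Plaintiff peremptories used: #4, #3, #7, #1 — 4 (the for-cause on #6 doesn't count).
Defendant peremptories used: #15, #14 — 2.
Remaining: (11 − 4) + (11 − 2) = 16.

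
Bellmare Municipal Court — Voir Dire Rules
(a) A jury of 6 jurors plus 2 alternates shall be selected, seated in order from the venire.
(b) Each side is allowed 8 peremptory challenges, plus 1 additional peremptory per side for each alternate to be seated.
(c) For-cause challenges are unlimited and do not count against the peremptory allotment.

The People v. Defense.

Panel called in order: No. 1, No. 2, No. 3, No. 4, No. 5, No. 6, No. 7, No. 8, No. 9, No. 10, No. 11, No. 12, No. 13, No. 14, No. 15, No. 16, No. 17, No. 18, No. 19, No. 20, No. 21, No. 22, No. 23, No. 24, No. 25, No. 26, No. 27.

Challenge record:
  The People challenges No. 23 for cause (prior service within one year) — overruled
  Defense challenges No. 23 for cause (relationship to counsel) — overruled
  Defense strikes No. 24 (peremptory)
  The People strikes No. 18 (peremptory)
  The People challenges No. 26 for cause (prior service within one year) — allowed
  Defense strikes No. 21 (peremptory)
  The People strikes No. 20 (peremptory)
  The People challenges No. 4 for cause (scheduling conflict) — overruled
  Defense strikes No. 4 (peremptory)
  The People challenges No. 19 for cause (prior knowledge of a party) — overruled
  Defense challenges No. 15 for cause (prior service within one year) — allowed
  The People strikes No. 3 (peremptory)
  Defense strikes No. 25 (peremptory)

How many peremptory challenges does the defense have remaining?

6

Defense allotment: 8 base + 1 × 2 alternates = 10.
Defense peremptories used: #24, #21, #4, #25 — 4 (for-cause on #23, #15 don't count).
Remaining: 10 − 4 = 6.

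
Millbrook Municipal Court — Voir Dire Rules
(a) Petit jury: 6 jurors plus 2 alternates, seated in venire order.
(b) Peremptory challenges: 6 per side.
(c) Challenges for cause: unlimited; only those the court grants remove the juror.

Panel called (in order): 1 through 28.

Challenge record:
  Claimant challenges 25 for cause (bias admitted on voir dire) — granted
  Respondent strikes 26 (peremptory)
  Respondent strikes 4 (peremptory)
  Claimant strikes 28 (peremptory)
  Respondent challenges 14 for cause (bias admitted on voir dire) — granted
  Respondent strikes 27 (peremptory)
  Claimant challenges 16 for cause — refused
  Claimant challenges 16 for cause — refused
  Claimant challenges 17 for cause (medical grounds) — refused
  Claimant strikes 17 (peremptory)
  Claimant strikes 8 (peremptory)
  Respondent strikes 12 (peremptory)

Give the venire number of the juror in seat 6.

Removed: #4, #8, #12, #14, #17, #25, #26, #27, #28. (#16 stays — for-cause denied.)
Seating in order: seats 1–6 → #1, #2, #3, #5, #6, #7; alternates → #9, #10.
So seat 6 is #7.

7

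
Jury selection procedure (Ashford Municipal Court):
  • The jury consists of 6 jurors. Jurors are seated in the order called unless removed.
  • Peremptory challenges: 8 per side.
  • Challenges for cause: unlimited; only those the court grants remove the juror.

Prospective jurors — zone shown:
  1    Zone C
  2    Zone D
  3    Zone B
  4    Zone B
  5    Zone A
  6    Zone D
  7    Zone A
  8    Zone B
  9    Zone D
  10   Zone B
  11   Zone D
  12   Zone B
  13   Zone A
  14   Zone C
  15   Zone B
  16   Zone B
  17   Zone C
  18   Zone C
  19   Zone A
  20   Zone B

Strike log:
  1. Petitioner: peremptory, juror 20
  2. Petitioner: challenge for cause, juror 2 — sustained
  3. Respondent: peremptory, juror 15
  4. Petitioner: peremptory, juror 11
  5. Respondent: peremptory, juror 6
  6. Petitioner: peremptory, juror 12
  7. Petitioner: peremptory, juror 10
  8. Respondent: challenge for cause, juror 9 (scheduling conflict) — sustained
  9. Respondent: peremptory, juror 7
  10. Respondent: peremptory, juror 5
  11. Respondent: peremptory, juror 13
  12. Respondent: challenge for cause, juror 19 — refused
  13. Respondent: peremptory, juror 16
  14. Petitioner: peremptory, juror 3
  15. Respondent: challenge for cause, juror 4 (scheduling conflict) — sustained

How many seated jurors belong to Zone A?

Removed: #2, #3, #4, #5, #6, #7, #9, #10, #11, #12, #13, #15, #16, #20.
Seated jurors 1–6: #1, #8, #14, #17, #18, #19.
Of those, in Zone A: #19 → 1.

1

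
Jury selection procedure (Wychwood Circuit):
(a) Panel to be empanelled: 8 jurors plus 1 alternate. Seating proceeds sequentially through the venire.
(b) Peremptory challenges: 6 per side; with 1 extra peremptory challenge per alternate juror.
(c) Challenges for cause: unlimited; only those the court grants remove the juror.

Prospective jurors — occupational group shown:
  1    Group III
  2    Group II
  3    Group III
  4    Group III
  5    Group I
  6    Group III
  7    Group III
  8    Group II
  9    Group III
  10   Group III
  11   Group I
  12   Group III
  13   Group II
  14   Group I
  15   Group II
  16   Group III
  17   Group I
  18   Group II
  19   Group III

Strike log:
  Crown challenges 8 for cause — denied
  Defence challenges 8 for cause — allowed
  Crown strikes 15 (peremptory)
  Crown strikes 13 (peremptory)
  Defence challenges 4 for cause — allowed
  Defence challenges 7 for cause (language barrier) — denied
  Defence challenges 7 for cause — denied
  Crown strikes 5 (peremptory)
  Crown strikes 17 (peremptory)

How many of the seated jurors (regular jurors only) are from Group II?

1

Removed: #4, #5, #8, #13, #15, #17.
Seated jurors 1–8: #1, #2, #3, #6, #7, #9, #10, #11 (alternates #12 not counted).
Of those, in Group II: #2 → 1.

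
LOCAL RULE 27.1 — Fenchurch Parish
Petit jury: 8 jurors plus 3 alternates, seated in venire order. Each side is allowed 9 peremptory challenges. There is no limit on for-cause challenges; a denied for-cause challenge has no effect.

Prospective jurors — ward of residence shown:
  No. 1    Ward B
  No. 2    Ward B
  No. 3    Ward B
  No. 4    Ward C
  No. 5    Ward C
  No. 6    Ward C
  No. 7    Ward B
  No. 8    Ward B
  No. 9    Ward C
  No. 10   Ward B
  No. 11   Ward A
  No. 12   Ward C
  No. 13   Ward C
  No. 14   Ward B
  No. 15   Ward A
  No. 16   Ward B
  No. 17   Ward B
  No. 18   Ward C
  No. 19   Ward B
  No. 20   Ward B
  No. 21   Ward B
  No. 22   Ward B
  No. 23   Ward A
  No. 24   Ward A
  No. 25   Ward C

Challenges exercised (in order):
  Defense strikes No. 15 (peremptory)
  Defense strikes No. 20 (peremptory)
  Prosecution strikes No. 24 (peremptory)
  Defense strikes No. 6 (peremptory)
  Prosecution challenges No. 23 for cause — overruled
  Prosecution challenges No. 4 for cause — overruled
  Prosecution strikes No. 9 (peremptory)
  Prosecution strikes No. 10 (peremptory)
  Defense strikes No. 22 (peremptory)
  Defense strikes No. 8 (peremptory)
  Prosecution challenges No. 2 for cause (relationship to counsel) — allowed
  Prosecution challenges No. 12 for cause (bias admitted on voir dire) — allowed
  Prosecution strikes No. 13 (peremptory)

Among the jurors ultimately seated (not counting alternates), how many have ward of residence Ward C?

Removed: #2, #6, #8, #9, #10, #12, #13, #15, #20, #22, #24.
Seated jurors 1–8: #1, #3, #4, #5, #7, #11, #14, #16 (alternates #17, #18, #19 not counted).
Of those, in Ward C: #4, #5 → 2.

2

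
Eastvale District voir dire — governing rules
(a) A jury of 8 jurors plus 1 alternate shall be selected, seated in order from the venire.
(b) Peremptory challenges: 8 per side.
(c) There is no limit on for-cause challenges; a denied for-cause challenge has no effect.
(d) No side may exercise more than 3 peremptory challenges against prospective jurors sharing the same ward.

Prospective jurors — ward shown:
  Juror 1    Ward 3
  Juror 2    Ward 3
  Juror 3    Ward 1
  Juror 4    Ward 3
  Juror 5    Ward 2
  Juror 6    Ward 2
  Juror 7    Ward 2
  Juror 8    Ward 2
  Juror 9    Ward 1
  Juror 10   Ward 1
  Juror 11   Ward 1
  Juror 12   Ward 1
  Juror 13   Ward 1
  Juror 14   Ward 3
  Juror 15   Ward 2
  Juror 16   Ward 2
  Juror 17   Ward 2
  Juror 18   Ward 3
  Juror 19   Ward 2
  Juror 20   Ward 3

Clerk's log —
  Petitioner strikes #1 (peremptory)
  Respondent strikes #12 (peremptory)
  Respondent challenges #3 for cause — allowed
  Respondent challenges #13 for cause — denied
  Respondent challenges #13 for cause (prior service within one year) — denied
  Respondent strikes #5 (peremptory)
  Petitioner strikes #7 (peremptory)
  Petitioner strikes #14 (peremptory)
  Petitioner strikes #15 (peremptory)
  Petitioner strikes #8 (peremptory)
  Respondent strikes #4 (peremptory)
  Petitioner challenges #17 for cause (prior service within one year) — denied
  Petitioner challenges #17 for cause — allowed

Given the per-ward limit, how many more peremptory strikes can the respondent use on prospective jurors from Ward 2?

2

Respondent peremptories so far: #12, #5, #4 — 3 of 8 used, 5 left overall.
Against Ward 2: #5 — 1 used; per-ward cap 3 leaves 2.
Binding limit: min(5, 2) = 2.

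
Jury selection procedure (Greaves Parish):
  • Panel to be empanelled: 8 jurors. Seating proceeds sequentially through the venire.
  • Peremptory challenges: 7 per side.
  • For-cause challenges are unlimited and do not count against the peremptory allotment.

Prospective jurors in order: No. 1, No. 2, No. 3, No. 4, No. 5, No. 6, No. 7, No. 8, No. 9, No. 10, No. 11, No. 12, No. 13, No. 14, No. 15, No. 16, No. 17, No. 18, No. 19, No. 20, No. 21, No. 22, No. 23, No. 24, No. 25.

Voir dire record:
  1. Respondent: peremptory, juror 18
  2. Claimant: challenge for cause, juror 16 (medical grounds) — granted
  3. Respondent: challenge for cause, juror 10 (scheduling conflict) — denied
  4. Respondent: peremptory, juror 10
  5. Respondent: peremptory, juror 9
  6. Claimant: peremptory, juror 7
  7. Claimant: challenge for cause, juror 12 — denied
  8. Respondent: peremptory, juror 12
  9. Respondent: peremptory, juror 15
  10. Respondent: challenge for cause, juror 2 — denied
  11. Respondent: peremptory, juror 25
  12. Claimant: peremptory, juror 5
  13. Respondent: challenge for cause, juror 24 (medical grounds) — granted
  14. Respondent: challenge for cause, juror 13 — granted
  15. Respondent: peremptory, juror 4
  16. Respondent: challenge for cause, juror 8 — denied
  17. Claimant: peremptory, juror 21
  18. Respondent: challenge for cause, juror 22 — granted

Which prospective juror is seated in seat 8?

17

Removed: #4, #5, #7, #9, #10, #12, #13, #15, #16, #18, #21, #22, #24, #25. (#2, #8 stay — for-cause denied.)
Seating in order: seats 1–8 → #1, #2, #3, #6, #8, #11, #14, #17.
So seat 8 is #17.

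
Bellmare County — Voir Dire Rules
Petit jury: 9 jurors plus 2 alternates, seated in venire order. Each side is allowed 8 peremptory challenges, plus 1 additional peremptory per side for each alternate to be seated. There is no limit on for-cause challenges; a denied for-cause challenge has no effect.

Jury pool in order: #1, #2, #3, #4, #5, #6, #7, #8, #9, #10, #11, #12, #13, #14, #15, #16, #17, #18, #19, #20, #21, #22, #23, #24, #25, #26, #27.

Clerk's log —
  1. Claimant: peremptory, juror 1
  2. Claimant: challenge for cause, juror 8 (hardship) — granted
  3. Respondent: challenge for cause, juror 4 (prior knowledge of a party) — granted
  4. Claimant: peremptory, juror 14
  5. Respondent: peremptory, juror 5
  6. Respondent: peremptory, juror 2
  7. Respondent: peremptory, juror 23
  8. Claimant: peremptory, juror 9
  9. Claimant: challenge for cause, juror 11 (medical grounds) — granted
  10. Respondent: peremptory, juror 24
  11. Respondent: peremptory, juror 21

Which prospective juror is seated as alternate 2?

Removed: #1, #2, #4, #5, #8, #9, #11, #14, #21, #23, #24.
Seating in order: seats 1–9 → #3, #6, #7, #10, #12, #13, #15, #16, #17; alternates → #18, #19.
So alternate 2 is #19.

19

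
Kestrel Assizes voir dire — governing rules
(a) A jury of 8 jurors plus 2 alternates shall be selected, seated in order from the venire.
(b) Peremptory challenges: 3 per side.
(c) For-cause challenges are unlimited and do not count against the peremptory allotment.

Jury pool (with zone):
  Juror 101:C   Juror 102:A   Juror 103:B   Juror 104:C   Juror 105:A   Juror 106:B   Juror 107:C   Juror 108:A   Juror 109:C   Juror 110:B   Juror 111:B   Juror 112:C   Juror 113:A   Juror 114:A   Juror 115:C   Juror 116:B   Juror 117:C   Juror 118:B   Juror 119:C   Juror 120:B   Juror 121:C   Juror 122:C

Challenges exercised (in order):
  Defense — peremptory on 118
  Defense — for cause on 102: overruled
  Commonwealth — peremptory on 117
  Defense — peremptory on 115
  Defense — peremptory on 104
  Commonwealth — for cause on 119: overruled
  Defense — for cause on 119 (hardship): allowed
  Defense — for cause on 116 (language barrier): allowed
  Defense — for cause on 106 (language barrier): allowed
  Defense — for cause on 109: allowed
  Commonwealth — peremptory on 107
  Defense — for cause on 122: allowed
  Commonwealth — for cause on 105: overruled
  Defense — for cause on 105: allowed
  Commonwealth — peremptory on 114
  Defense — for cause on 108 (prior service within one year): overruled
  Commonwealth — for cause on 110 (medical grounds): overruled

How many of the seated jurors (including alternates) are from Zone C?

3

Removed: #104, #105, #106, #107, #109, #114, #115, #116, #117, #118, #119, #122.
Seated (10 incl. alternates): #101, #102, #103, #108, #110, #111, #112, #113, #120, #121.
Of those, in Zone C: #101, #112, #121 → 3.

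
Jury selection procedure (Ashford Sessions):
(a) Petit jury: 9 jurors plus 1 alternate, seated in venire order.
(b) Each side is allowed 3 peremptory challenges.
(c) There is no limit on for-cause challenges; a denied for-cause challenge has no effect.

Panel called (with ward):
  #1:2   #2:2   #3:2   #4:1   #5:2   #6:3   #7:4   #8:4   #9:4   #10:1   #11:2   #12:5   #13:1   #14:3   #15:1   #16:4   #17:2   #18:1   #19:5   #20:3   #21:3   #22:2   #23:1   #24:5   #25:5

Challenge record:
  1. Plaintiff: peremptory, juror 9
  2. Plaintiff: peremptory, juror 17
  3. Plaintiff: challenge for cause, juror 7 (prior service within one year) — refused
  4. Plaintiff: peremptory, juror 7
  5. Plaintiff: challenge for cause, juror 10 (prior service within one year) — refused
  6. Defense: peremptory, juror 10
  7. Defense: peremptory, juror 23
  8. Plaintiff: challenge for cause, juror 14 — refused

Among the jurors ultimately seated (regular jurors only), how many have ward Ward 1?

Removed: #7, #9, #10, #17, #23.
Seated jurors 1–9: #1, #2, #3, #4, #5, #6, #8, #11, #12 (alternates #13 not counted).
Of those, in Ward 1: #4 → 1.

1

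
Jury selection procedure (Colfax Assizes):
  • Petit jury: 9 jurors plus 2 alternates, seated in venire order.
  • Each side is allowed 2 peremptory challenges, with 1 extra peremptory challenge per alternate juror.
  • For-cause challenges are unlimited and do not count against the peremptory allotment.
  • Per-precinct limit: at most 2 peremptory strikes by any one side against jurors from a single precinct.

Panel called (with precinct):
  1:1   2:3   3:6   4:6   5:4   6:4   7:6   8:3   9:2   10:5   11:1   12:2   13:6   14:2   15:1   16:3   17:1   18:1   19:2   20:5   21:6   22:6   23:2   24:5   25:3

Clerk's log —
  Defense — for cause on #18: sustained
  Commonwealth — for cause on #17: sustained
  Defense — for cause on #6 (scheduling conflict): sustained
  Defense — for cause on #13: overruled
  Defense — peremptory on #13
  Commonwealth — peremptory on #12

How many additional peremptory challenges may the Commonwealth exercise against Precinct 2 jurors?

Commonwealth peremptories so far: #12 — 1 of 4 used, 3 left overall.
Against Precinct 2: #12 — 1 used; per-precinct cap 2 leaves 1.
Binding limit: min(3, 1) = 1.

1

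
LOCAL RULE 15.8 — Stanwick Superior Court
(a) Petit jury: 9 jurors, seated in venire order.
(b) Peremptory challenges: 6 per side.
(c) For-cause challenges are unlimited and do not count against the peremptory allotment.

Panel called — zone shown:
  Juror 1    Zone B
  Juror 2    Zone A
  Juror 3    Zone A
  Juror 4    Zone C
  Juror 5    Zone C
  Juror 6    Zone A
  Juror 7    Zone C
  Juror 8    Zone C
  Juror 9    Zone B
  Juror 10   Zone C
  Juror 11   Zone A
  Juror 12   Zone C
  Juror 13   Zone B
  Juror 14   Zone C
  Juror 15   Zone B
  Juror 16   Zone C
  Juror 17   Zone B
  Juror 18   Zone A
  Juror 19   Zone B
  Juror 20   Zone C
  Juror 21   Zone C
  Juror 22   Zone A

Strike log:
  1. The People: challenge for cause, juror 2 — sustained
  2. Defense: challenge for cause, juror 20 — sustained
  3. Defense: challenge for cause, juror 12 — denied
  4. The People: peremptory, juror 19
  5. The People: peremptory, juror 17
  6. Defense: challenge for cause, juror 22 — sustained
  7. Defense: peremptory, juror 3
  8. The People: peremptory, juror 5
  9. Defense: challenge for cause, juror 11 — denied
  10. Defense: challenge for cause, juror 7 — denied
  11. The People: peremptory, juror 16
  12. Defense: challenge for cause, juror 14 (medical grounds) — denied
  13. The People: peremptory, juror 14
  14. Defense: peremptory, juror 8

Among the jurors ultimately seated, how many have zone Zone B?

3

Removed: #2, #3, #5, #8, #14, #16, #17, #19, #20, #22.
Seated jurors 1–9: #1, #4, #6, #7, #9, #10, #11, #12, #13.
Of those, in Zone B: #1, #9, #13 → 3.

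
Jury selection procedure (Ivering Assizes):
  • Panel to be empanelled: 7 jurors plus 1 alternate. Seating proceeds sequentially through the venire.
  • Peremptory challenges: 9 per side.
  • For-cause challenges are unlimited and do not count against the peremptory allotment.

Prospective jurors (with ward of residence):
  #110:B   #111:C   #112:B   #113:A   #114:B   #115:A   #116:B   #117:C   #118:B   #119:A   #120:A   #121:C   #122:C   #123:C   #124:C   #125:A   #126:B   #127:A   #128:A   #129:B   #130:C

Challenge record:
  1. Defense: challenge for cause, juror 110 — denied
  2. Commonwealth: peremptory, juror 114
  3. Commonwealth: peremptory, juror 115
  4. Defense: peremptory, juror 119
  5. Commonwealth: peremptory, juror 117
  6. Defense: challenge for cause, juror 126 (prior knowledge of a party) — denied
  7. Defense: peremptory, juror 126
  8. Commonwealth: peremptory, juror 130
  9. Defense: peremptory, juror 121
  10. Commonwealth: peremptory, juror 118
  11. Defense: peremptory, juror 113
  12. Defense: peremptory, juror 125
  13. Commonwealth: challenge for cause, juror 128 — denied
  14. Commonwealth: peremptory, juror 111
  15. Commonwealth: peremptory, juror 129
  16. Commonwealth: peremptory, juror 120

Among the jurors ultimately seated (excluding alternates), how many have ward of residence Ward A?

Removed: #111, #113, #114, #115, #117, #118, #119, #120, #121, #125, #126, #129, #130.
Seated jurors 1–7: #110, #112, #116, #122, #123, #124, #127 (alternates #128 not counted).
Of those, in Ward A: #127 → 1.

1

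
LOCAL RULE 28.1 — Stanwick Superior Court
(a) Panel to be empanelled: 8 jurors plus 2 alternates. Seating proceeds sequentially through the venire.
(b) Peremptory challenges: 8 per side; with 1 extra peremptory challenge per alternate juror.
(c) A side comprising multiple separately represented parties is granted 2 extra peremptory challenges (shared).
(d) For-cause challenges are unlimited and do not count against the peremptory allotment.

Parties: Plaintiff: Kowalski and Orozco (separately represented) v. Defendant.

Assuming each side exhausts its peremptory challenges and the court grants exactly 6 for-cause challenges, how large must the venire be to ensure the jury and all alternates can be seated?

38

Seats to fill: 8 + 2 alternates = 10.
Peremptories — Plaintiff: 8 + 1×2 + 2 = 12; Defendant: 8 + 1×2 = 10; total 22.
For-cause removals: 6.
Minimum venire: 10 + 22 + 6 = 38.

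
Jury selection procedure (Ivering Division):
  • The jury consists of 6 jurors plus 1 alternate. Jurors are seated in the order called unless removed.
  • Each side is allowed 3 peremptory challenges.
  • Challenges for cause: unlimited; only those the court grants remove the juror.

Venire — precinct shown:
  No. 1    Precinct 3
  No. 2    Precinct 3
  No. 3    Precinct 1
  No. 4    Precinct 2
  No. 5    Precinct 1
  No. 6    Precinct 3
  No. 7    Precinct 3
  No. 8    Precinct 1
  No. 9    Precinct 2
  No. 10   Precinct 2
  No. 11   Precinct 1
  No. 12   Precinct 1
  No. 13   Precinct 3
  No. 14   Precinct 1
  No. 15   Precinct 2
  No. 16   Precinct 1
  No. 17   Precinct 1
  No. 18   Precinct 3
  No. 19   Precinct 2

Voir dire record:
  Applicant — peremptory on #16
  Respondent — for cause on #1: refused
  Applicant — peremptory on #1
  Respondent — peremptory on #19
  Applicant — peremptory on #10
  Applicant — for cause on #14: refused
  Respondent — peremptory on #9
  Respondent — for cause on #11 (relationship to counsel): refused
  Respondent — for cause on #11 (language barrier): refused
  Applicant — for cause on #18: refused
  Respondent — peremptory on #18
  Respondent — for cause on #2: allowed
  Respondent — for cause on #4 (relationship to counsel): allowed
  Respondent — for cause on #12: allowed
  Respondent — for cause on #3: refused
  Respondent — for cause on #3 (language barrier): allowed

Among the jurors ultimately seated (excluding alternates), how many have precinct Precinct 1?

3

Removed: #1, #2, #3, #4, #9, #10, #12, #16, #18, #19.
Seated jurors 1–6: #5, #6, #7, #8, #11, #13 (alternates #14 not counted).
Of those, in Precinct 1: #5, #8, #11 → 3.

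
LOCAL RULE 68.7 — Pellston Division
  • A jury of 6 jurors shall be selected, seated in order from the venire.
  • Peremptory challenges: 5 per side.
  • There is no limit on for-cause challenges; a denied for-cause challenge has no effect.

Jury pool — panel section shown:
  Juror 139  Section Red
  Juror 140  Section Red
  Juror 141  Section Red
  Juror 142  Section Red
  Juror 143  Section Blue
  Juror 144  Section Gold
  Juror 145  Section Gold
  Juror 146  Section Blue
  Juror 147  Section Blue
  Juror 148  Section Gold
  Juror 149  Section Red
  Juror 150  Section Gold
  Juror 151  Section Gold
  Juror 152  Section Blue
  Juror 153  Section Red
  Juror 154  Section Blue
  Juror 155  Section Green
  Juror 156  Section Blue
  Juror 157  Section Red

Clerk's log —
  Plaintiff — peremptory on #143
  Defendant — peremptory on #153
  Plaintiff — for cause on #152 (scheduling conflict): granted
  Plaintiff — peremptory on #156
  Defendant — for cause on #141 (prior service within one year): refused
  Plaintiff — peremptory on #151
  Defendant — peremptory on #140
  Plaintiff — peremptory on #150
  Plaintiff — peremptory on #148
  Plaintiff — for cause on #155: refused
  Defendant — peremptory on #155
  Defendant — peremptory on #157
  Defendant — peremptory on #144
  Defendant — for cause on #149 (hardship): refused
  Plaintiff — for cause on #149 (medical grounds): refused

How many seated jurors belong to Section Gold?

1

Removed: #140, #143, #144, #148, #150, #151, #152, #153, #155, #156, #157.
Seated jurors 1–6: #139, #141, #142, #145, #146, #147.
Of those, in Section Gold: #145 → 1.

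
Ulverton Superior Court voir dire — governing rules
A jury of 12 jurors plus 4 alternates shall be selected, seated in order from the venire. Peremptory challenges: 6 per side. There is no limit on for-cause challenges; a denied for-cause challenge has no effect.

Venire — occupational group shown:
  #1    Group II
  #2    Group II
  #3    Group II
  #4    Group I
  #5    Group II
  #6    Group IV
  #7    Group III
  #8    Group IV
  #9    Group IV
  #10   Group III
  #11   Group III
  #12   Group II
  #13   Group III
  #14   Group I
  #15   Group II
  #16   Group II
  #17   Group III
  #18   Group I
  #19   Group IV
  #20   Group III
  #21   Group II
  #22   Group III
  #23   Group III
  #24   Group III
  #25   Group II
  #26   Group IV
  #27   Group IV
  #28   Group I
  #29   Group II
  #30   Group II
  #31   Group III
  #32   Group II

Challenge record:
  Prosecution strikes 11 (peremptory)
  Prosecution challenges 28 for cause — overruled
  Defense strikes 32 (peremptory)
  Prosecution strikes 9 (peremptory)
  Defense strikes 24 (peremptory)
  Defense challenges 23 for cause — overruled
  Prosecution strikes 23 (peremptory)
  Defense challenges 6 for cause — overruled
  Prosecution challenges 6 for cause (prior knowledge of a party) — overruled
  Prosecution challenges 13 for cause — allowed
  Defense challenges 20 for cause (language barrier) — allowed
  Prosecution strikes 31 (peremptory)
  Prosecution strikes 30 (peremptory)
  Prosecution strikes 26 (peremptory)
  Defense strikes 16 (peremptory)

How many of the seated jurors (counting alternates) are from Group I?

Removed: #9, #11, #13, #16, #20, #23, #24, #26, #30, #31, #32.
Seated (16 incl. alternates): #1, #2, #3, #4, #5, #6, #7, #8, #10, #12, #14, #15, #17, #18, #19, #21.
Of those, in Group I: #4, #14, #18 → 3.

3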